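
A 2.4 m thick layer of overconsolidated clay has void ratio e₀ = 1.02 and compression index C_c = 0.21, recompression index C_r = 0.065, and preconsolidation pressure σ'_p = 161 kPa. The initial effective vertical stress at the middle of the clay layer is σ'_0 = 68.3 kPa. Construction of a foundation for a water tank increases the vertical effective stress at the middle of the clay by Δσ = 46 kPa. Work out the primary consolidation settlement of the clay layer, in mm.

Final effective stress: σ'_f = 68.3 + 46 = 114.3 kPa.
σ'_f = 114.3 ≤ σ'_p = 161 kPa, so the clay remains overconsolidated and only the recompression index applies:
S_c = C_r·H/(1+e₀)·log₁₀(σ'_f/σ'_0) = 0.065×2.4/2.02×log₁₀(114.3/68.3)
    = 0.077227 × 0.22363 = 0.01727 m

S_c ≈ 17.3 mm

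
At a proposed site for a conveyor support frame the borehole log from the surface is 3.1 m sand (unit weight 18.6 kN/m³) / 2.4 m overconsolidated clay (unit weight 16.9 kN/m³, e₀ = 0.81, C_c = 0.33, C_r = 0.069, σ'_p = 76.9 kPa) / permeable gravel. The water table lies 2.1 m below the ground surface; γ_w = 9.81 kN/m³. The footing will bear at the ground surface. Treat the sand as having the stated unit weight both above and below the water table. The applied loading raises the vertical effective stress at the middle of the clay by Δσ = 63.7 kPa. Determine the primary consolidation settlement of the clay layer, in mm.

S_c ≈ 97 mm

Mid-depth of clay below the ground surface: z = 3.1 + 2.4/2 = 4.3 m.
Total vertical stress at mid-clay: σ_v = 18.6×3.1 + 16.9×1.2 = 77.94 kPa.
Pore pressure: u = 9.81×(4.3 − 2.1) = 21.582 kPa.
Initial effective stress: σ'_0 = σ_v − u = 77.94 − 21.582 = 56.358 kPa.
Final effective stress: σ'_f = 56.358 + 63.7 = 120.06 kPa.
σ'_f = 120.06 > σ'_p = 76.9 kPa, so the stress path crosses the preconsolidation pressure — recompression up to σ'_p, then virgin compression beyond:
S_c = H/(1+e₀)·[C_r·log₁₀(σ'_p/σ'_0) + C_c·log₁₀(σ'_f/σ'_p)]
    = 2.4/1.81 × [0.069×log₁₀(76.9/56.358) + 0.33×log₁₀(120.06/76.9)]
    = 1.326 × [0.009313 + 0.063846] = 0.09701 m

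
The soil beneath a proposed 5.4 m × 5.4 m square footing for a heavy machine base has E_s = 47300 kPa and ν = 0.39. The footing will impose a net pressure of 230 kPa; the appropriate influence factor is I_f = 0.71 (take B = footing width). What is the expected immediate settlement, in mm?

S_e ≈ 15.8 mm

Immediate (elastic) settlement: S_e = q·B·(1−ν²)/E_s · I_f.
S_e = 230 × 5.4 × (1 − 0.39²) / 47300 × 0.71
    = 230 × 5.4 × 0.8479 / 47300 × 0.71
    = 0.01581 m = 15.81 mm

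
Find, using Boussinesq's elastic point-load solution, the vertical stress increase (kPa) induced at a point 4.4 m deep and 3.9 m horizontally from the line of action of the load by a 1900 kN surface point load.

Δσ_z ≈ 11 kPa

Boussinesq vertical stress below a point load on an elastic half-space:
Δσ_z = 3P/(2πz²) · [1 + (r/z)²]^(−5/2)
r/z = 3.9/4.4 = 0.88636; [1+(r/z)²]^(−5/2) = 0.2347.
Δσ_z = 3×1900/(2π×4.4²) × 0.2347 = 46.859 × 0.2347 = 11 kPa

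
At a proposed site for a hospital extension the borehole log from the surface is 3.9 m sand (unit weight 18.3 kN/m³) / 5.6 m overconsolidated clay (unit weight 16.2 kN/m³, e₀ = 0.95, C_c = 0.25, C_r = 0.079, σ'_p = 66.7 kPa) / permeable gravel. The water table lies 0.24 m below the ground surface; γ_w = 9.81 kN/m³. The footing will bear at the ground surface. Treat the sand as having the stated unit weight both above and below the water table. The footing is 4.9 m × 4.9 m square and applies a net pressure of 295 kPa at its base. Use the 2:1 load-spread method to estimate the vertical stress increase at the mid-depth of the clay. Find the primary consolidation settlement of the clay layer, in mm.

Mid-depth of clay below the ground surface: z = 3.9 + 5.6/2 = 6.7 m.
Total vertical stress at mid-clay: σ_v = 18.3×3.9 + 16.2×2.8 = 116.73 kPa.
Pore pressure: u = 9.81×(6.7 − 0.24) = 63.373 kPa.
Initial effective stress: σ'_0 = σ_v − u = 116.73 − 63.373 = 53.357 kPa.
Stress increase at mid-clay by the 2:1 spreading method:
Δσ = qBL/((B+z)(L+z)) = 295×4.9×4.9/((4.9+6.7)(4.9+6.7)) = 52.638 kPa
Final effective stress: σ'_f = 53.357 + 52.638 = 106 kPa.
σ'_f = 106 > σ'_p = 66.7 kPa, so the stress path crosses the preconsolidation pressure — recompression up to σ'_p, then virgin compression beyond:
S_c = H/(1+e₀)·[C_r·log₁₀(σ'_p/σ'_0) + C_c·log₁₀(σ'_f/σ'_p)]
    = 5.6/1.95 × [0.079×log₁₀(66.7/53.357) + 0.25×log₁₀(106/66.7)]
    = 2.8718 × [0.0076578 + 0.050295] = 0.1664 m

S_c ≈ 166 mm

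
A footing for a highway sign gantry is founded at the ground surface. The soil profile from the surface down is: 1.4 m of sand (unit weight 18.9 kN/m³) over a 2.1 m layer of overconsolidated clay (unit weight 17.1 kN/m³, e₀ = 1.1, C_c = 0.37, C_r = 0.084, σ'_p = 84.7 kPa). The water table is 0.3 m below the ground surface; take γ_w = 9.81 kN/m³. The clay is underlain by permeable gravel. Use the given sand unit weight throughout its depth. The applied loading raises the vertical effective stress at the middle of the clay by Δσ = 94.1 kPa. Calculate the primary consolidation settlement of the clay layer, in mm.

Mid-depth of clay below the ground surface: z = 1.4 + 2.1/2 = 2.45 m.
Total vertical stress at mid-clay: σ_v = 18.9×1.4 + 17.1×1.05 = 44.415 kPa.
Pore pressure: u = 9.81×(2.45 − 0.3) = 21.091 kPa.
Initial effective stress: σ'_0 = σ_v − u = 44.415 − 21.091 = 23.324 kPa.
Final effective stress: σ'_f = 23.324 + 94.1 = 117.42 kPa.
σ'_f = 117.42 > σ'_p = 84.7 kPa, so the stress path crosses the preconsolidation pressure — recompression up to σ'_p, then virgin compression beyond:
S_c = H/(1+e₀)·[C_r·log₁₀(σ'_p/σ'_0) + C_c·log₁₀(σ'_f/σ'_p)]
    = 2.1/2.1 × [0.084×log₁₀(84.7/23.324) + 0.37×log₁₀(117.42/84.7)]
    = 1 × [0.047047 + 0.052488] = 0.09953 m

S_c ≈ 99.5 mm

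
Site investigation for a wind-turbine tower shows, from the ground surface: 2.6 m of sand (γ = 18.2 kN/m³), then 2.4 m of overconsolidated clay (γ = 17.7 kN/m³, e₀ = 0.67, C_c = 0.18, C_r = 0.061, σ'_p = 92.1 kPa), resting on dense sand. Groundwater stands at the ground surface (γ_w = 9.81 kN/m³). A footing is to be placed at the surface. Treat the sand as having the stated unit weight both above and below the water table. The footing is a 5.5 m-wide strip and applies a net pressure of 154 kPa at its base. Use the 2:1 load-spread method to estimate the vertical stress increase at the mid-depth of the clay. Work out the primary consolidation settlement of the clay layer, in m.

Mid-depth of clay below the ground surface: z = 2.6 + 2.4/2 = 3.8 m.
Total vertical stress at mid-clay: σ_v = 18.2×2.6 + 17.7×1.2 = 68.56 kPa.
Pore pressure: u = 9.81×(3.8 − 0) = 37.278 kPa.
Initial effective stress: σ'_0 = σ_v − u = 68.56 − 37.278 = 31.282 kPa.
Stress increase at mid-clay by the 2:1 spreading method:
Δσ = qB/(B+z) = 154×5.5/(5.5+3.8) = 91.075 kPa
Final effective stress: σ'_f = 31.282 + 91.075 = 122.36 kPa.
σ'_f = 122.36 > σ'_p = 92.1 kPa, so the stress path crosses the preconsolidation pressure — recompression up to σ'_p, then virgin compression beyond:
S_c = H/(1+e₀)·[C_r·log₁₀(σ'_p/σ'_0) + C_c·log₁₀(σ'_f/σ'_p)]
    = 2.4/1.67 × [0.061×log₁₀(92.1/31.282) + 0.18×log₁₀(122.36/92.1)]
    = 1.4371 × [0.028607 + 0.022208] = 0.07303 m

S_c ≈ 0.073 m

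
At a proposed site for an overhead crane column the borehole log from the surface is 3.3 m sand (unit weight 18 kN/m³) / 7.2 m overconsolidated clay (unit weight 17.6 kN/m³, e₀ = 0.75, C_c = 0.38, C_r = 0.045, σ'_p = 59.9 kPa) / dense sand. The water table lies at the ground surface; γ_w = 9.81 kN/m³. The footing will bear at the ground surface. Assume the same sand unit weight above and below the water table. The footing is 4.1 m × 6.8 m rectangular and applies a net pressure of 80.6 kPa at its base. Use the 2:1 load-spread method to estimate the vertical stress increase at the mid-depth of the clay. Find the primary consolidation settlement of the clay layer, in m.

Mid-depth of clay below the ground surface: z = 3.3 + 7.2/2 = 6.9 m.
Total vertical stress at mid-clay: σ_v = 18×3.3 + 17.6×3.6 = 122.76 kPa.
Pore pressure: u = 9.81×(6.9 − 0) = 67.689 kPa.
Initial effective stress: σ'_0 = σ_v − u = 122.76 − 67.689 = 55.071 kPa.
Stress increase at mid-clay by the 2:1 spreading method:
Δσ = qBL/((B+z)(L+z)) = 80.6×4.1×6.8/((4.1+6.9)(6.8+6.9)) = 14.911 kPa
Final effective stress: σ'_f = 55.071 + 14.911 = 69.982 kPa.
σ'_f = 69.982 > σ'_p = 59.9 kPa, so the stress path crosses the preconsolidation pressure — recompression up to σ'_p, then virgin compression beyond:
S_c = H/(1+e₀)·[C_r·log₁₀(σ'_p/σ'_0) + C_c·log₁₀(σ'_f/σ'_p)]
    = 7.2/1.75 × [0.045×log₁₀(59.9/55.071) + 0.38×log₁₀(69.982/59.9)]
    = 4.1143 × [0.0016427 + 0.025673] = 0.1124 m

S_c ≈ 0.112 m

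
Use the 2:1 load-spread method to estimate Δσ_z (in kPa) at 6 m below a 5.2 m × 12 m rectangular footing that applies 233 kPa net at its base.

Δσ_z ≈ 72.1 kPa

By the 2:1 method the load spreads at 1 horizontal : 2 vertical, so at depth z the loaded area has grown by z in each plan dimension:
Δσ = qBL/((B+z)(L+z)) = 233×5.2×12/((5.2+6)(12+6)) = 72.119 kPa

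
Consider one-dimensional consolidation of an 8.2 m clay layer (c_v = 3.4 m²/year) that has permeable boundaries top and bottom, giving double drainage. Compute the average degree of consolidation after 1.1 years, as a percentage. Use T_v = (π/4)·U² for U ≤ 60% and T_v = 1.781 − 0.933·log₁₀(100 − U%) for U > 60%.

Drainage path length: H_d = H/2 = 4.1 m (double drainage).
T_v = c_v·t/H_d² = 3.4×1.1/4.1² = 0.22249.
T_v = 0.22249 corresponds to the U ≤ 60% branch:
U = √(4T_v/π) = 0.5322

U ≈ 53.2 %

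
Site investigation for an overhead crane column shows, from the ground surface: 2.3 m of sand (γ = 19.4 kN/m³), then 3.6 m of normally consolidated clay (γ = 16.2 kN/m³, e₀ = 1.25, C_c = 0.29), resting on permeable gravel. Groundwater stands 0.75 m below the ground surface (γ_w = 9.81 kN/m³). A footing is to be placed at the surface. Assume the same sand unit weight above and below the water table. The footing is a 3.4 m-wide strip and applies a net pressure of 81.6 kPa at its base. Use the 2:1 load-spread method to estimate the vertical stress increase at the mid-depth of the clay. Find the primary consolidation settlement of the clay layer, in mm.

Mid-depth of clay below the ground surface: z = 2.3 + 3.6/2 = 4.1 m.
Total vertical stress at mid-clay: σ_v = 19.4×2.3 + 16.2×1.8 = 73.78 kPa.
Pore pressure: u = 9.81×(4.1 − 0.75) = 32.864 kPa.
Initial effective stress: σ'_0 = σ_v − u = 73.78 − 32.864 = 40.916 kPa.
Stress increase at mid-clay by the 2:1 spreading method:
Δσ = qB/(B+z) = 81.6×3.4/(3.4+4.1) = 36.992 kPa
Final effective stress: σ'_f = σ'_0 + Δσ = 40.916 + 36.992 = 77.908 kPa.
Normally consolidated clay, so the full stress increment lies on the virgin compression line:
S_c = C_c·H/(1+e₀)·log₁₀(σ'_f/σ'_0) = 0.29×3.6/(1+1.25)×log₁₀(77.908/40.916)
    = 0.464 × 0.27969 = 0.1298 m

S_c ≈ 130 mm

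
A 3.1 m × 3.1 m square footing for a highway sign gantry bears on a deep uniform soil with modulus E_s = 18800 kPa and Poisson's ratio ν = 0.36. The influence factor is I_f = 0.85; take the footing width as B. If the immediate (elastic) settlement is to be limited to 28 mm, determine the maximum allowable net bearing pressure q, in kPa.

S_e = q·B·(1−ν²)/E_s · I_f  ⇒  q = S_e·E_s / (B·(1−ν²)·I_f).
q = 0.028 × 18800 / (3.1 × 0.8704 × 0.85) = 229.5 kPa

q ≈ 230 kPa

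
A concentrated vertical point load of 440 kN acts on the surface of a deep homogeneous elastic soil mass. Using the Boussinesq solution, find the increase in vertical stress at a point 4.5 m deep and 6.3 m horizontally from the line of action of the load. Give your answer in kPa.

Δσ_z ≈ 0.688 kPa

Boussinesq vertical stress below a point load on an elastic half-space:
Δσ_z = 3P/(2πz²) · [1 + (r/z)²]^(−5/2)
r/z = 6.3/4.5 = 1.4; [1+(r/z)²]^(−5/2) = 0.066339.
Δσ_z = 3×440/(2π×4.5²) × 0.066339 = 10.375 × 0.066339 = 0.6883 kPa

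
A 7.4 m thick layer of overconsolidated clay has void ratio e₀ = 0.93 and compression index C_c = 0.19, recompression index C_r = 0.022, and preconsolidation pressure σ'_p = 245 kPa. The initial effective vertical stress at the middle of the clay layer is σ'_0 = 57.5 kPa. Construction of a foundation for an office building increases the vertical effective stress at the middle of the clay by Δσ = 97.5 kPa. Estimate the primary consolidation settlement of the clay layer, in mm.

Final effective stress: σ'_f = 57.5 + 97.5 = 155 kPa.
σ'_f = 155 ≤ σ'_p = 245 kPa, so the clay remains overconsolidated and only the recompression index applies:
S_c = C_r·H/(1+e₀)·log₁₀(σ'_f/σ'_0) = 0.022×7.4/1.93×log₁₀(155/57.5)
    = 0.084352 × 0.43066 = 0.03633 m

S_c ≈ 36.3 mm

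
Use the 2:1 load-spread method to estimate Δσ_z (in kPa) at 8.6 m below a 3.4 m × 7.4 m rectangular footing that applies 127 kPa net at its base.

Δσ_z ≈ 16.6 kPa

By the 2:1 method the load spreads at 1 horizontal : 2 vertical, so at depth z the loaded area has grown by z in each plan dimension:
Δσ = qBL/((B+z)(L+z)) = 127×3.4×7.4/((3.4+8.6)(7.4+8.6)) = 16.642 kPa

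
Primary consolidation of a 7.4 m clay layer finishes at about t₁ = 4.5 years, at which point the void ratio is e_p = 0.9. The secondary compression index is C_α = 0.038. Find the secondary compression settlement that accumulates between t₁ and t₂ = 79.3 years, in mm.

Secondary compression: S_s = C_α·H/(1+e_p)·log₁₀(t₂/t₁)
S_s = 0.038×7.4/(1+0.9)×log₁₀(79.3/4.5)
    = 0.148 × 1.246 = 0.1844 m

S_s ≈ 184 mm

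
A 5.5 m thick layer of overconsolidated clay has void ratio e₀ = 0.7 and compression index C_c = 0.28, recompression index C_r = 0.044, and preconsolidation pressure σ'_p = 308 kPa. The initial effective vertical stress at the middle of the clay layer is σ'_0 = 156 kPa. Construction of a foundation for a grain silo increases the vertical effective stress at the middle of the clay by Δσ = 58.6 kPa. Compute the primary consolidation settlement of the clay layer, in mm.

Final effective stress: σ'_f = 156 + 58.6 = 214.6 kPa.
σ'_f = 214.6 ≤ σ'_p = 308 kPa, so the clay remains overconsolidated and only the recompression index applies:
S_c = C_r·H/(1+e₀)·log₁₀(σ'_f/σ'_0) = 0.044×5.5/1.7×log₁₀(214.6/156)
    = 0.14235 × 0.13851 = 0.01972 m

S_c ≈ 19.7 mm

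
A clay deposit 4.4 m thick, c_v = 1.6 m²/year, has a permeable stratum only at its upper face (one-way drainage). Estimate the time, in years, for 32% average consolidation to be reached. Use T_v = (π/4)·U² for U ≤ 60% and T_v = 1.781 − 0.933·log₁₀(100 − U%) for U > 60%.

Drainage path length: H_d = H = 4.4 m (single drainage).
U ≤ 60%: T_v = (π/4)·U² = (π/4)×0.32² = 0.080425.
t = T_v·H_d²/c_v = 0.080425×4.4²/1.6 = 0.9731 years.

t ≈ 0.973 years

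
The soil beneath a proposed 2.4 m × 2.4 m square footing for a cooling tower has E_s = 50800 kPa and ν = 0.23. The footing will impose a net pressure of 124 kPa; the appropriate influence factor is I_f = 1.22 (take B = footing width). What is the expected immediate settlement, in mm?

S_e ≈ 6.77 mm

Immediate (elastic) settlement: S_e = q·B·(1−ν²)/E_s · I_f.
S_e = 124 × 2.4 × (1 − 0.23²) / 50800 × 1.22
    = 124 × 2.4 × 0.9471 / 50800 × 1.22
    = 0.006769 m = 6.769 mm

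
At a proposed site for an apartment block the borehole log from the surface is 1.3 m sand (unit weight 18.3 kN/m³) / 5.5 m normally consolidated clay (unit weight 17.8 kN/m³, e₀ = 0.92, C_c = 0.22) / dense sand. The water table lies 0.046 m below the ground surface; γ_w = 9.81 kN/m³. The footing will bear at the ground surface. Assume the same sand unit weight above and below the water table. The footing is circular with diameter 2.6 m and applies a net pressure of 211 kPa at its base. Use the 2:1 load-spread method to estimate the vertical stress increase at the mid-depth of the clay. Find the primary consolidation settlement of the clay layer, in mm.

S_c ≈ 185 mm

Mid-depth of clay below the ground surface: z = 1.3 + 5.5/2 = 4.05 m.
Total vertical stress at mid-clay: σ_v = 18.3×1.3 + 17.8×2.75 = 72.74 kPa.
Pore pressure: u = 9.81×(4.05 − 0.046) = 39.279 kPa.
Initial effective stress: σ'_0 = σ_v − u = 72.74 − 39.279 = 33.461 kPa.
Stress increase at mid-clay by the 2:1 spreading method:
Δσ ≈ qD²/(D+z)² = 211×2.6²/(2.6+4.05)² = 32.254 kPa
Final effective stress: σ'_f = σ'_0 + Δσ = 33.461 + 32.254 = 65.715 kPa.
Normally consolidated clay, so the full stress increment lies on the virgin compression line:
S_c = C_c·H/(1+e₀)·log₁₀(σ'_f/σ'_0) = 0.22×5.5/(1+0.92)×log₁₀(65.715/33.461)
    = 0.63021 × 0.29313 = 0.1847 m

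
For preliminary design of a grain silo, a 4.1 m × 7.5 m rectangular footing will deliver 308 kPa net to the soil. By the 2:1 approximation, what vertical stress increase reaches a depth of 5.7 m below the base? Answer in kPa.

By the 2:1 method the load spreads at 1 horizontal : 2 vertical, so at depth z the loaded area has grown by z in each plan dimension:
Δσ = qBL/((B+z)(L+z)) = 308×4.1×7.5/((4.1+5.7)(7.5+5.7)) = 73.214 kPa

Δσ_z ≈ 73.2 kPa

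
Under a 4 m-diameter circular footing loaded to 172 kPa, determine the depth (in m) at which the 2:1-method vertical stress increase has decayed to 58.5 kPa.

z ≈ 2.86 m

2:1 spreading — at depth z the loaded area has grown by z in each plan dimension:
qD²/(D+z)² = Δσ_z ⇒ z = D(√(q/Δσ_z) − 1) = 4×(√(172/58.5) − 1) = 2.859 m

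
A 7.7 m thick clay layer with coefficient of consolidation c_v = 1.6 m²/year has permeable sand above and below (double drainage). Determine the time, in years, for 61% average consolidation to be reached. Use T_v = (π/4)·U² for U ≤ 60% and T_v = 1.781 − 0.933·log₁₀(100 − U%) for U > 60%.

Drainage path length: H_d = H/2 = 3.85 m (double drainage).
U > 60%: T_v = 1.781 − 0.933·log₁₀(100 − 61) = 0.29654.
t = T_v·H_d²/c_v = 0.29654×3.85²/1.6 = 2.747 years.

t ≈ 2.75 years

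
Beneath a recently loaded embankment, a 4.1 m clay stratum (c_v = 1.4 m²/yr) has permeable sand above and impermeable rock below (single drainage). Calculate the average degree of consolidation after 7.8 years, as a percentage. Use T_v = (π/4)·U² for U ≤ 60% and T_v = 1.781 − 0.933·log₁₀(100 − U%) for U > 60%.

U ≈ 83.7 %

Drainage path length: H_d = H = 4.1 m (single drainage).
T_v = c_v·t/H_d² = 1.4×7.8/4.1² = 0.64961.
T_v = 0.64961 corresponds to the U > 60% branch:
U = 1 − 10^((1.781 − T_v)/0.933)/100 = 0.8368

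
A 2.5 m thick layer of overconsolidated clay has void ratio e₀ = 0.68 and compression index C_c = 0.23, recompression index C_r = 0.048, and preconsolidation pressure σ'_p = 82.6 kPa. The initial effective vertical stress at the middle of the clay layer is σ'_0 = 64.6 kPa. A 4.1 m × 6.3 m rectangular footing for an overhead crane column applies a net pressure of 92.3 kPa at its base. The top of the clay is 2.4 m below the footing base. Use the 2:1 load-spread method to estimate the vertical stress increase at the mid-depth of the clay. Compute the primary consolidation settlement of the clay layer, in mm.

Mid-depth of clay below the footing base: z = 2.4 + 2.5/2 = 3.65 m.
Stress increase at mid-clay by the 2:1 spreading method:
Δσ = qBL/((B+z)(L+z)) = 92.3×4.1×6.3/((4.1+3.65)(6.3+3.65)) = 30.917 kPa
Final effective stress: σ'_f = 64.6 + 30.917 = 95.517 kPa.
σ'_f = 95.517 > σ'_p = 82.6 kPa, so the stress path crosses the preconsolidation pressure — recompression up to σ'_p, then virgin compression beyond:
S_c = H/(1+e₀)·[C_r·log₁₀(σ'_p/σ'_0) + C_c·log₁₀(σ'_f/σ'_p)]
    = 2.5/1.68 × [0.048×log₁₀(82.6/64.6) + 0.23×log₁₀(95.517/82.6)]
    = 1.4881 × [0.0051239 + 0.014513] = 0.02922 m

S_c ≈ 29.2 mm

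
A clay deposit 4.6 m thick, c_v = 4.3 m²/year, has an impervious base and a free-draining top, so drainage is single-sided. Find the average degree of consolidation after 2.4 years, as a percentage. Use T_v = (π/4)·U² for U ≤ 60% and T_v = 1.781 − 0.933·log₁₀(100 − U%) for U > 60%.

Drainage path length: H_d = H = 4.6 m (single drainage).
T_v = c_v·t/H_d² = 4.3×2.4/4.6² = 0.48771.
T_v = 0.48771 corresponds to the U > 60% branch:
U = 1 − 10^((1.781 − T_v)/0.933)/100 = 0.7567

U ≈ 75.7 %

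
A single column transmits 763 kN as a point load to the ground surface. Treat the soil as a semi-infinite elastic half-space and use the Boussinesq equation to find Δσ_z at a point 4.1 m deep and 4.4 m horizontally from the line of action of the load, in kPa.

Δσ_z ≈ 3.19 kPa

Boussinesq vertical stress below a point load on an elastic half-space:
Δσ_z = 3P/(2πz²) · [1 + (r/z)²]^(−5/2)
r/z = 4.4/4.1 = 1.0732; [1+(r/z)²]^(−5/2) = 0.14725.
Δσ_z = 3×763/(2π×4.1²) × 0.14725 = 21.672 × 0.14725 = 3.191 kPa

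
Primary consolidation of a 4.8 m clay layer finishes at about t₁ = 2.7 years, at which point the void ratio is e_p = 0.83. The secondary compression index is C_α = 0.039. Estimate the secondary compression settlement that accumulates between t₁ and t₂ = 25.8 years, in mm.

Secondary compression: S_s = C_α·H/(1+e_p)·log₁₀(t₂/t₁)
S_s = 0.039×4.8/(1+0.83)×log₁₀(25.8/2.7)
    = 0.1023 × 0.9803 = 0.1003 m

S_s ≈ 100 mm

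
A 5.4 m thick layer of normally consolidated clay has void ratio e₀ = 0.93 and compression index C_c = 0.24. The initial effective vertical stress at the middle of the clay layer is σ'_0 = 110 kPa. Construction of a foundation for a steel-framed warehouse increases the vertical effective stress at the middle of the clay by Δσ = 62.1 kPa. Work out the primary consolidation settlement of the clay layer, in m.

Final effective stress: σ'_f = σ'_0 + Δσ = 110 + 62.1 = 172.1 kPa.
Normally consolidated clay, so the full stress increment lies on the virgin compression line:
S_c = C_c·H/(1+e₀)·log₁₀(σ'_f/σ'_0) = 0.24×5.4/(1+0.93)×log₁₀(172.1/110)
    = 0.6715 × 0.19439 = 0.1305 m

S_c ≈ 0.131 m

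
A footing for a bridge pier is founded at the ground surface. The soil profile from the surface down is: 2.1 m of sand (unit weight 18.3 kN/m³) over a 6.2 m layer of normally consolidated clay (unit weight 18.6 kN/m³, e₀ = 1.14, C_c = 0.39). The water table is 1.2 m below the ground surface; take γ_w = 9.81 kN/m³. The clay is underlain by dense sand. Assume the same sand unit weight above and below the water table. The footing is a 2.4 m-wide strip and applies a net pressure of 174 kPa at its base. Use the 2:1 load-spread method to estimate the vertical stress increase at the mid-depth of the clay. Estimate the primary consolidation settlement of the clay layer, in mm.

S_c ≈ 332 mm

Mid-depth of clay below the ground surface: z = 2.1 + 6.2/2 = 5.2 m.
Total vertical stress at mid-clay: σ_v = 18.3×2.1 + 18.6×3.1 = 96.09 kPa.
Pore pressure: u = 9.81×(5.2 − 1.2) = 39.24 kPa.
Initial effective stress: σ'_0 = σ_v − u = 96.09 − 39.24 = 56.85 kPa.
Stress increase at mid-clay by the 2:1 spreading method:
Δσ = qB/(B+z) = 174×2.4/(2.4+5.2) = 54.947 kPa
Final effective stress: σ'_f = σ'_0 + Δσ = 56.85 + 54.947 = 111.8 kPa.
Normally consolidated clay, so the full stress increment lies on the virgin compression line:
S_c = C_c·H/(1+e₀)·log₁₀(σ'_f/σ'_0) = 0.39×6.2/(1+1.14)×log₁₀(111.8/56.85)
    = 1.1299 × 0.29371 = 0.3319 m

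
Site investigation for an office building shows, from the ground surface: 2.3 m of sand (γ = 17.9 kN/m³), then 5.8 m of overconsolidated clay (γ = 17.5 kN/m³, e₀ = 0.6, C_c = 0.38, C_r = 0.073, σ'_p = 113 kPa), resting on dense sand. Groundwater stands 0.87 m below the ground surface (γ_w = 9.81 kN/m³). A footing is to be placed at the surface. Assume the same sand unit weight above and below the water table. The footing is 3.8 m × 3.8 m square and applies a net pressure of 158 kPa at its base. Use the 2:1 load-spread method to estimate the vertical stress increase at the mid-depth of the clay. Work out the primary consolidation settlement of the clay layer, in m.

Mid-depth of clay below the ground surface: z = 2.3 + 5.8/2 = 5.2 m.
Total vertical stress at mid-clay: σ_v = 17.9×2.3 + 17.5×2.9 = 91.92 kPa.
Pore pressure: u = 9.81×(5.2 − 0.87) = 42.477 kPa.
Initial effective stress: σ'_0 = σ_v − u = 91.92 − 42.477 = 49.443 kPa.
Stress increase at mid-clay by the 2:1 spreading method:
Δσ = qBL/((B+z)(L+z)) = 158×3.8×3.8/((3.8+5.2)(3.8+5.2)) = 28.167 kPa
Final effective stress: σ'_f = 49.443 + 28.167 = 77.61 kPa.
σ'_f = 77.61 ≤ σ'_p = 113 kPa, so the clay remains overconsolidated and only the recompression index applies:
S_c = C_r·H/(1+e₀)·log₁₀(σ'_f/σ'_0) = 0.073×5.8/1.6×log₁₀(77.61/49.443)
    = 0.26462 × 0.19581 = 0.05182 m

S_c ≈ 0.0518 m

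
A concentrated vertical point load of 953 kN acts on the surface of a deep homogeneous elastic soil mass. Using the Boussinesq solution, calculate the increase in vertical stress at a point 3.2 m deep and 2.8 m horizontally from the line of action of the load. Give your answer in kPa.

Δσ_z ≈ 10.7 kPa

Boussinesq vertical stress below a point load on an elastic half-space:
Δσ_z = 3P/(2πz²) · [1 + (r/z)²]^(−5/2)
r/z = 2.8/3.2 = 0.875; [1+(r/z)²]^(−5/2) = 0.24141.
Δσ_z = 3×953/(2π×3.2²) × 0.24141 = 44.436 × 0.24141 = 10.73 kPa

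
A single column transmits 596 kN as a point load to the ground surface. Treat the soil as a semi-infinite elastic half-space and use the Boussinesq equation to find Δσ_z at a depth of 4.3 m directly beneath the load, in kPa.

Δσ_z ≈ 15.4 kPa

Boussinesq vertical stress below a point load on an elastic half-space:
Δσ_z = 3P/(2πz²) · [1 + (r/z)²]^(−5/2)
r/z = 0/4.3 = 0; [1+(r/z)²]^(−5/2) = 1.
Δσ_z = 3×596/(2π×4.3²) × 1 = 15.39 × 1 = 15.39 kPa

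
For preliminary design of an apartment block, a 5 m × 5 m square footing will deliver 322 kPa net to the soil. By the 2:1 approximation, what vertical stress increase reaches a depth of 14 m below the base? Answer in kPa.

By the 2:1 method the load spreads at 1 horizontal : 2 vertical, so at depth z the loaded area has grown by z in each plan dimension:
Δσ = qBL/((B+z)(L+z)) = 322×5×5/((5+14)(5+14)) = 22.299 kPa

Δσ_z ≈ 22.3 kPa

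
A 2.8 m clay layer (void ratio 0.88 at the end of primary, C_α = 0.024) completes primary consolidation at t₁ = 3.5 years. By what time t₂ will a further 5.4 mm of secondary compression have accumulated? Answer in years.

t₂ ≈ 4.96 years

S_s = C_α·H/(1+e_p)·log₁₀(t₂/t₁) ⇒ log₁₀(t₂/t₁) = S_s·(1+e_p)/(C_α·H).
log₁₀(t₂/t₁) = 0.0054 × (1+0.88) / (0.024×2.8) = 0.1511
t₂ = t₁ × 10^0.1511 = 3.5 × 1.416 = 4.956 years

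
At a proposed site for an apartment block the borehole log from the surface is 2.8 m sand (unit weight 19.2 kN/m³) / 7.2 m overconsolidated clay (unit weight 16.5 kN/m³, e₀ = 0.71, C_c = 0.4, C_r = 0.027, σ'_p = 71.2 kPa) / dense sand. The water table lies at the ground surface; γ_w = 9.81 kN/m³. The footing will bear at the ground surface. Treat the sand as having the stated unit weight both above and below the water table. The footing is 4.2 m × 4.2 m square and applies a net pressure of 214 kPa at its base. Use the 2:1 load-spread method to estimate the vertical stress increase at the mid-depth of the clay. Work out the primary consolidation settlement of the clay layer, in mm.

S_c ≈ 138 mm

Mid-depth of clay below the ground surface: z = 2.8 + 7.2/2 = 6.4 m.
Total vertical stress at mid-clay: σ_v = 19.2×2.8 + 16.5×3.6 = 113.16 kPa.
Pore pressure: u = 9.81×(6.4 − 0) = 62.784 kPa.
Initial effective stress: σ'_0 = σ_v − u = 113.16 − 62.784 = 50.376 kPa.
Stress increase at mid-clay by the 2:1 spreading method:
Δσ = qBL/((B+z)(L+z)) = 214×4.2×4.2/((4.2+6.4)(4.2+6.4)) = 33.597 kPa
Final effective stress: σ'_f = 50.376 + 33.597 = 83.973 kPa.
σ'_f = 83.973 > σ'_p = 71.2 kPa, so the stress path crosses the preconsolidation pressure — recompression up to σ'_p, then virgin compression beyond:
S_c = H/(1+e₀)·[C_r·log₁₀(σ'_p/σ'_0) + C_c·log₁₀(σ'_f/σ'_p)]
    = 7.2/1.71 × [0.027×log₁₀(71.2/50.376) + 0.4×log₁₀(83.973/71.2)]
    = 4.2105 × [0.0040569 + 0.028664] = 0.1378 m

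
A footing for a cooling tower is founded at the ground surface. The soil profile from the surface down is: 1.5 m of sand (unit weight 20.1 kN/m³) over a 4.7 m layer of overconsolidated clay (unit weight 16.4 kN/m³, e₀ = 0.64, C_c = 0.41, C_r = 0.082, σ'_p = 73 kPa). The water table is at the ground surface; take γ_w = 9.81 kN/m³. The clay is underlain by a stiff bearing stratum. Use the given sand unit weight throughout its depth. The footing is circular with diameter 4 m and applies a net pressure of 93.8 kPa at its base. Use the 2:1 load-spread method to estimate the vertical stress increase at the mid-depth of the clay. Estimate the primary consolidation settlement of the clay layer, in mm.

S_c ≈ 59.3 mm

Mid-depth of clay below the ground surface: z = 1.5 + 4.7/2 = 3.85 m.
Total vertical stress at mid-clay: σ_v = 20.1×1.5 + 16.4×2.35 = 68.69 kPa.
Pore pressure: u = 9.81×(3.85 − 0) = 37.769 kPa.
Initial effective stress: σ'_0 = σ_v − u = 68.69 − 37.769 = 30.921 kPa.
Stress increase at mid-clay by the 2:1 spreading method:
Δσ ≈ qD²/(D+z)² = 93.8×4²/(4+3.85)² = 24.355 kPa
Final effective stress: σ'_f = 30.921 + 24.355 = 55.276 kPa.
σ'_f = 55.276 ≤ σ'_p = 73 kPa, so the clay remains overconsolidated and only the recompression index applies:
S_c = C_r·H/(1+e₀)·log₁₀(σ'_f/σ'_0) = 0.082×4.7/1.64×log₁₀(55.276/30.921)
    = 0.235 × 0.25228 = 0.05929 m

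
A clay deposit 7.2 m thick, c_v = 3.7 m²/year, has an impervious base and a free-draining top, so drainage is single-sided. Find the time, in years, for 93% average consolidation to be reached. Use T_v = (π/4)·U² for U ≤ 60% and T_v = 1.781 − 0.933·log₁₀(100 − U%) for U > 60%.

t ≈ 13.9 years

Drainage path length: H_d = H = 7.2 m (single drainage).
U > 60%: T_v = 1.781 − 0.933·log₁₀(100 − 93) = 0.99252.
t = T_v·H_d²/c_v = 0.99252×7.2²/3.7 = 13.91 years.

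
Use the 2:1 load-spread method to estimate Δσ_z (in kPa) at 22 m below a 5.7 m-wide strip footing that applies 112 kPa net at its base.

Δσ_z ≈ 23 kPa

By the 2:1 method the load spreads at 1 horizontal : 2 vertical, so at depth z the loaded area has grown by z in each plan dimension:
Δσ = qB/(B+z) = 112×5.7/(5.7+22) = 23.047 kPa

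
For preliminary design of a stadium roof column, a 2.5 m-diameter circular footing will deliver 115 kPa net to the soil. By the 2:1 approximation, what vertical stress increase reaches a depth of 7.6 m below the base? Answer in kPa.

Δσ_z ≈ 7.05 kPa

By the 2:1 method the load spreads at 1 horizontal : 2 vertical, so at depth z the loaded area has grown by z in each plan dimension:
Δσ ≈ qD²/(D+z)² = 115×2.5²/(2.5+7.6)² = 7.0459 kPa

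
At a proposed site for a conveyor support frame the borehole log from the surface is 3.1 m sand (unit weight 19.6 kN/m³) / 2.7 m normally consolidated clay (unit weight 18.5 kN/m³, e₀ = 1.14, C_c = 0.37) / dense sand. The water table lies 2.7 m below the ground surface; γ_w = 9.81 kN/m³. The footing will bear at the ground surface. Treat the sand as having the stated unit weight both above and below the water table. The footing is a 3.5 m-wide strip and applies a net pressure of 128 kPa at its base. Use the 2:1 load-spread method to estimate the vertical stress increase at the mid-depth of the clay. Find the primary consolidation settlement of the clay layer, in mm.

S_c ≈ 122 mm

Mid-depth of clay below the ground surface: z = 3.1 + 2.7/2 = 4.45 m.
Total vertical stress at mid-clay: σ_v = 19.6×3.1 + 18.5×1.35 = 85.735 kPa.
Pore pressure: u = 9.81×(4.45 − 2.7) = 17.168 kPa.
Initial effective stress: σ'_0 = σ_v − u = 85.735 − 17.168 = 68.567 kPa.
Stress increase at mid-clay by the 2:1 spreading method:
Δσ = qB/(B+z) = 128×3.5/(3.5+4.45) = 56.352 kPa
Final effective stress: σ'_f = σ'_0 + Δσ = 68.567 + 56.352 = 124.92 kPa.
Normally consolidated clay, so the full stress increment lies on the virgin compression line:
S_c = C_c·H/(1+e₀)·log₁₀(σ'_f/σ'_0) = 0.37×2.7/(1+1.14)×log₁₀(124.92/68.567)
    = 0.46682 × 0.26052 = 0.1216 m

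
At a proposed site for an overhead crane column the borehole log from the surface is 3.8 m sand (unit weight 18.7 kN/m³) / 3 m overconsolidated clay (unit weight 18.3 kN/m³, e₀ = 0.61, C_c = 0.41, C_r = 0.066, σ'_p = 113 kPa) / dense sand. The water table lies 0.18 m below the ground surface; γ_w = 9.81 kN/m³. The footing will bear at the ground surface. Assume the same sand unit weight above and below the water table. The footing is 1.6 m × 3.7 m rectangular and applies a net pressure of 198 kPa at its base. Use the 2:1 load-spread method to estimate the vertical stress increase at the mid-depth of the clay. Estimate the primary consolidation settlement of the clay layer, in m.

Mid-depth of clay below the ground surface: z = 3.8 + 3/2 = 5.3 m.
Total vertical stress at mid-clay: σ_v = 18.7×3.8 + 18.3×1.5 = 98.51 kPa.
Pore pressure: u = 9.81×(5.3 − 0.18) = 50.227 kPa.
Initial effective stress: σ'_0 = σ_v − u = 98.51 − 50.227 = 48.283 kPa.
Stress increase at mid-clay by the 2:1 spreading method:
Δσ = qBL/((B+z)(L+z)) = 198×1.6×3.7/((1.6+5.3)(3.7+5.3)) = 18.875 kPa
Final effective stress: σ'_f = 48.283 + 18.875 = 67.158 kPa.
σ'_f = 67.158 ≤ σ'_p = 113 kPa, so the clay remains overconsolidated and only the recompression index applies:
S_c = C_r·H/(1+e₀)·log₁₀(σ'_f/σ'_0) = 0.066×3/1.61×log₁₀(67.158/48.283)
    = 0.12298 × 0.1433 = 0.01762 m

S_c ≈ 0.0176 m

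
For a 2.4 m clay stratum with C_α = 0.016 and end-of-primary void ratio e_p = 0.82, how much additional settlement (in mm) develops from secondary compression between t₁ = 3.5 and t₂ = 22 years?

Secondary compression: S_s = C_α·H/(1+e_p)·log₁₀(t₂/t₁)
S_s = 0.016×2.4/(1+0.82)×log₁₀(22/3.5)
    = 0.0211 × 0.7984 = 0.01684 m

S_s ≈ 16.8 mm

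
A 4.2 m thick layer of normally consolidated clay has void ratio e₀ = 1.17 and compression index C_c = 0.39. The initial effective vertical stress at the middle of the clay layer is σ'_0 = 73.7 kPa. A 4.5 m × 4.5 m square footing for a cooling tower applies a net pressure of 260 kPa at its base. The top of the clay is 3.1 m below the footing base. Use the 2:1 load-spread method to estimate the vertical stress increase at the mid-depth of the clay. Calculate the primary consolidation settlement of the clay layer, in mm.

Mid-depth of clay below the footing base: z = 3.1 + 4.2/2 = 5.2 m.
Stress increase at mid-clay by the 2:1 spreading method:
Δσ = qBL/((B+z)(L+z)) = 260×4.5×4.5/((4.5+5.2)(4.5+5.2)) = 55.957 kPa
Final effective stress: σ'_f = σ'_0 + Δσ = 73.7 + 55.957 = 129.66 kPa.
Normally consolidated clay, so the full stress increment lies on the virgin compression line:
S_c = C_c·H/(1+e₀)·log₁₀(σ'_f/σ'_0) = 0.39×4.2/(1+1.17)×log₁₀(129.66/73.7)
    = 0.75484 × 0.24534 = 0.1852 m

S_c ≈ 185 mm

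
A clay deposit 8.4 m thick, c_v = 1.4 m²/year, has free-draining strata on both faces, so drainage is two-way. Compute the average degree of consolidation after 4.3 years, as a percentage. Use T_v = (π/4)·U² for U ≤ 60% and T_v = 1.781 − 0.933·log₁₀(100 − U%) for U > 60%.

Drainage path length: H_d = H/2 = 4.2 m (double drainage).
T_v = c_v·t/H_d² = 1.4×4.3/4.2² = 0.34127.
T_v = 0.34127 corresponds to the U > 60% branch:
U = 1 − 10^((1.781 − T_v)/0.933)/100 = 0.6508

U ≈ 65.1 %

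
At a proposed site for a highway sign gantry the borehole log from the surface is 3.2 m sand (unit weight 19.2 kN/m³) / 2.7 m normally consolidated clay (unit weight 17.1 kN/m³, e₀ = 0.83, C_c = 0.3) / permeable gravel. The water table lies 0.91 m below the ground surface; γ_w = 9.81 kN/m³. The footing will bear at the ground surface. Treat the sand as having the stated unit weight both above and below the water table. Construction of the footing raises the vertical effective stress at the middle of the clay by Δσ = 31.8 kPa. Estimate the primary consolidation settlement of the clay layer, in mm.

S_c ≈ 96.4 mm

Mid-depth of clay below the ground surface: z = 3.2 + 2.7/2 = 4.55 m.
Total vertical stress at mid-clay: σ_v = 19.2×3.2 + 17.1×1.35 = 84.525 kPa.
Pore pressure: u = 9.81×(4.55 − 0.91) = 35.708 kPa.
Initial effective stress: σ'_0 = σ_v − u = 84.525 − 35.708 = 48.817 kPa.
Final effective stress: σ'_f = σ'_0 + Δσ = 48.817 + 31.8 = 80.617 kPa.
Normally consolidated clay, so the full stress increment lies on the virgin compression line:
S_c = C_c·H/(1+e₀)·log₁₀(σ'_f/σ'_0) = 0.3×2.7/(1+0.83)×log₁₀(80.617/48.817)
    = 0.44262 × 0.21786 = 0.09643 m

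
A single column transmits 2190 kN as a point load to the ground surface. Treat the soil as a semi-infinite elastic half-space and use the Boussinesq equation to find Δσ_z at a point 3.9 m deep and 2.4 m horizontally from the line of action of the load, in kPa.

Δσ_z ≈ 30.8 kPa

Boussinesq vertical stress below a point load on an elastic half-space:
Δσ_z = 3P/(2πz²) · [1 + (r/z)²]^(−5/2)
r/z = 2.4/3.9 = 0.61538; [1+(r/z)²]^(−5/2) = 0.44805.
Δσ_z = 3×2190/(2π×3.9²) × 0.44805 = 68.747 × 0.44805 = 30.8 kPa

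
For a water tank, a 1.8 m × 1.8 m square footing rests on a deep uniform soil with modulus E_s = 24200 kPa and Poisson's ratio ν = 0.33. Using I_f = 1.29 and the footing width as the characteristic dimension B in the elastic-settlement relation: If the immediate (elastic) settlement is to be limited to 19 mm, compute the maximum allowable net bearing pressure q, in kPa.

q ≈ 222 kPa

S_e = q·B·(1−ν²)/E_s · I_f  ⇒  q = S_e·E_s / (B·(1−ν²)·I_f).
q = 0.019 × 24200 / (1.8 × 0.8911 × 1.29) = 222.2 kPa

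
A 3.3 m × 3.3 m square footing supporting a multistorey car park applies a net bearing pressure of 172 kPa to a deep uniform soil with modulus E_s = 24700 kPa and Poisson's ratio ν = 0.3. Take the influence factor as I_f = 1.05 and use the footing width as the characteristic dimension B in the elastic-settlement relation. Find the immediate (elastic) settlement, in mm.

S_e ≈ 22 mm

Immediate (elastic) settlement: S_e = q·B·(1−ν²)/E_s · I_f.
S_e = 172 × 3.3 × (1 − 0.3²) / 24700 × 1.05
    = 172 × 3.3 × 0.91 / 24700 × 1.05
    = 0.02196 m = 21.96 mm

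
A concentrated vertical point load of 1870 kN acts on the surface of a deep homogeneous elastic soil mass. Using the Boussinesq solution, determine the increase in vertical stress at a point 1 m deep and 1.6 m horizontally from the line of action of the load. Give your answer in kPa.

Δσ_z ≈ 37.3 kPa

Boussinesq vertical stress below a point load on an elastic half-space:
Δσ_z = 3P/(2πz²) · [1 + (r/z)²]^(−5/2)
r/z = 1.6/1 = 1.6; [1+(r/z)²]^(−5/2) = 0.041819.
Δσ_z = 3×1870/(2π×1²) × 0.041819 = 892.86 × 0.041819 = 37.34 kPa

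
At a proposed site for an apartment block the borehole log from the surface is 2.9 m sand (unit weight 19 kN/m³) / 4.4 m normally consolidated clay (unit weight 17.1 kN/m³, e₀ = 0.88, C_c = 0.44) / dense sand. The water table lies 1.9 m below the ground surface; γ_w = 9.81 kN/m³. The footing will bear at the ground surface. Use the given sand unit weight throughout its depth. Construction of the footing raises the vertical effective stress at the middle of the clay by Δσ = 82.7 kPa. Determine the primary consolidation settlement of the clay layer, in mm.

S_c ≈ 382 mm

Mid-depth of clay below the ground surface: z = 2.9 + 4.4/2 = 5.1 m.
Total vertical stress at mid-clay: σ_v = 19×2.9 + 17.1×2.2 = 92.72 kPa.
Pore pressure: u = 9.81×(5.1 − 1.9) = 31.392 kPa.
Initial effective stress: σ'_0 = σ_v − u = 92.72 − 31.392 = 61.328 kPa.
Final effective stress: σ'_f = σ'_0 + Δσ = 61.328 + 82.7 = 144.03 kPa.
Normally consolidated clay, so the full stress increment lies on the virgin compression line:
S_c = C_c·H/(1+e₀)·log₁₀(σ'_f/σ'_0) = 0.44×4.4/(1+0.88)×log₁₀(144.03/61.328)
    = 1.0298 × 0.37079 = 0.3818 m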